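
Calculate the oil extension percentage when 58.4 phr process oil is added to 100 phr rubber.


Oil % = oil / (100 + oil) * 100
= 58.4 / (100 + 58.4) * 100
= 58.4 / 158.4 * 100
= 36.87%

36.87%


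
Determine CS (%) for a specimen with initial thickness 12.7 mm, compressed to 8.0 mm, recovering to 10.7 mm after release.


CS = (t0 - recovered) / (t0 - ts) * 100
= (12.7 - 10.7) / (12.7 - 8.0) * 100
= 2.0 / 4.7 * 100
= 42.6%

42.6%


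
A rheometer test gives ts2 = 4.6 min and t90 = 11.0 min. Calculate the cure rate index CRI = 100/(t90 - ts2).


CRI = 100 / (t90 - ts2)
= 100 / (11.0 - 4.6)
= 100 / 6.4
= 15.62 min^-1

15.62 min^-1


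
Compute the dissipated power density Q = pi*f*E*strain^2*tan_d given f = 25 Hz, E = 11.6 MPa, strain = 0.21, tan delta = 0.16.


Q = pi * f * E * strain^2 * tan_d
= pi * 25 * 11.6 * 0.21^2 * 0.16
= pi * 25 * 11.6 * 0.0441 * 0.16
= 6.4285

Q = 6.4285


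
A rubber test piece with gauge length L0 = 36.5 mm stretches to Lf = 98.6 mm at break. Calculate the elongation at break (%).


Elongation = (Lf - L0) / L0 * 100
= (98.6 - 36.5) / 36.5 * 100
= 62.1 / 36.5 * 100
= 170.1%

170.1%


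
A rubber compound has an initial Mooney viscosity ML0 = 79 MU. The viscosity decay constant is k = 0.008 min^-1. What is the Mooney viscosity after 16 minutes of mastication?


ML = ML0 * exp(-k * t)
ML = 79 * exp(-0.008 * 16)
ML = 79 * 0.8799
ML = 69.51 MU

69.51 MU


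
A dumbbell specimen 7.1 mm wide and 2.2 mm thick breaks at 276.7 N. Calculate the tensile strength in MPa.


Area = width * thickness = 7.1 * 2.2 = 15.62 mm^2
TS = force / area = 276.7 / 15.62 = 17.71 MPa

17.71 MPa


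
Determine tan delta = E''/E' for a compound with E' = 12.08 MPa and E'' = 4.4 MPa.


tan delta = E'' / E'
= 4.4 / 12.08
= 0.3642

tan delta = 0.3642


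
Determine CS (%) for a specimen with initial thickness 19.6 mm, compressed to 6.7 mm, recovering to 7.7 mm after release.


CS = (t0 - recovered) / (t0 - ts) * 100
= (19.6 - 7.7) / (19.6 - 6.7) * 100
= 11.9 / 12.9 * 100
= 92.2%

92.2%


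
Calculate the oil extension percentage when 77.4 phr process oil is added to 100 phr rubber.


Oil % = oil / (100 + oil) * 100
= 77.4 / (100 + 77.4) * 100
= 77.4 / 177.4 * 100
= 43.63%

43.63%


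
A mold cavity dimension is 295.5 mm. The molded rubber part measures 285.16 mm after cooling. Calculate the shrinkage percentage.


Shrinkage = (mold - part) / mold * 100
= (295.5 - 285.16) / 295.5 * 100
= 10.34 / 295.5 * 100
= 3.5%

3.5%


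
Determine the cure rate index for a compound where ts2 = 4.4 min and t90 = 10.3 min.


CRI = 100 / (t90 - ts2)
= 100 / (10.3 - 4.4)
= 100 / 5.9
= 16.95 min^-1

16.95 min^-1


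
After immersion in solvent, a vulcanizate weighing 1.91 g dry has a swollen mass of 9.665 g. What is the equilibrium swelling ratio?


Q = W_swollen / W_dry
Q = 9.665 / 1.91
Q = 5.06

Q = 5.06


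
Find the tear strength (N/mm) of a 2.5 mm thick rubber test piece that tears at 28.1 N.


Tear strength = force / thickness
= 28.1 / 2.5
= 11.24 N/mm

11.24 N/mm


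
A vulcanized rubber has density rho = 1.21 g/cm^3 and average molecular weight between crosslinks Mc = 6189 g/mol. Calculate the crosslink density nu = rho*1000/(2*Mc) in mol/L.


nu = rho * 1000 / (2 * Mc)
nu = 1.21 * 1000 / (2 * 6189)
nu = 1210.0 / 12378
nu = 0.0978 mol/L

0.0978 mol/L


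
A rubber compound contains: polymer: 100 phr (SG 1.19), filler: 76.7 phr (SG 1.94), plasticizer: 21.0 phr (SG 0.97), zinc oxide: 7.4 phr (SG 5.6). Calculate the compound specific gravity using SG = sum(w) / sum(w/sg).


Sum of weights = 205.1
Volume contributions:
  polymer: 100/1.19 = 84.0336
  filler: 76.7/1.94 = 39.5361
  plasticizer: 21.0/0.97 = 21.6495
  zinc oxide: 7.4/5.6 = 1.3214
Sum of volumes = 146.5406
SG = 205.1 / 146.5406 = 1.4

SG = 1.4


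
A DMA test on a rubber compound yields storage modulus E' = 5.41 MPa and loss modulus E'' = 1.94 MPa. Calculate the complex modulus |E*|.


|E*| = sqrt(E'^2 + E''^2)
= sqrt(5.41^2 + 1.94^2)
= sqrt(29.2681 + 3.7636)
= 5.747 MPa

5.747 MPa


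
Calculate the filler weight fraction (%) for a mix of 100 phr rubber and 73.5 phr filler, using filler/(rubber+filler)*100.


Filler % = filler / (rubber + filler) * 100
= 73.5 / (100 + 73.5) * 100
= 73.5 / 173.5 * 100
= 42.36%

42.36%


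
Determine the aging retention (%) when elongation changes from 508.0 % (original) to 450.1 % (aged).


Retention = aged / original * 100
= 450.1 / 508.0 * 100
= 88.6%

88.6%


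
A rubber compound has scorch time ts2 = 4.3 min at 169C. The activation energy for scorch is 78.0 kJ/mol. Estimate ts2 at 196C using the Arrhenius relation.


Convert temperatures: T1 = 169 + 273.15 = 442.15 K, T2 = 196 + 273.15 = 469.15 K
ts2_new = 4.3 * exp(78000 / 8.314 * (1/469.15 - 1/442.15))
1/T2 - 1/T1 = -1.3016e-04
ts2_new = 1.27 min

1.27 min


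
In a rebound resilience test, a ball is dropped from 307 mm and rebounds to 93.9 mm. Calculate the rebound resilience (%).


Resilience = h_rebound / h_drop * 100
= 93.9 / 307 * 100
= 30.6%

30.6%


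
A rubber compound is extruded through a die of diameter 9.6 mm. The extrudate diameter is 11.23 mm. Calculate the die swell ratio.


Die swell ratio = D_extrudate / D_die
= 11.23 / 9.6
= 1.17

Die swell = 1.17


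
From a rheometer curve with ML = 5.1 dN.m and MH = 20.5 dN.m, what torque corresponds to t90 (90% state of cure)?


M90 = ML + 0.9 * (MH - ML)
M90 = 5.1 + 0.9 * (20.5 - 5.1)
M90 = 5.1 + 0.9 * 15.4
M90 = 18.96 dN.m

18.96 dN.m


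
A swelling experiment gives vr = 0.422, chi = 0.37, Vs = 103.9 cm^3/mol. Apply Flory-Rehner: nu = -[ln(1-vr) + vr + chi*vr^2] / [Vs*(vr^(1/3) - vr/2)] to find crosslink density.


ln(1 - vr) = ln(1 - 0.422) = -0.5482
Numerator = -((-0.5482) + 0.422 + 0.37 * 0.422^2) = 0.0603
Denominator = 103.9 * (0.422^(1/3) - 0.422/2) = 56.0098
nu = 0.0603 / 56.0098 = 0.0011 mol/cm^3

0.0011 mol/cm^3


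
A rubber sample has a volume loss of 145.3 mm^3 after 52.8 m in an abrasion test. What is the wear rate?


Rate = volume_loss / distance
= 145.3 / 52.8
= 2.752 mm^3/m

2.752 mm^3/m


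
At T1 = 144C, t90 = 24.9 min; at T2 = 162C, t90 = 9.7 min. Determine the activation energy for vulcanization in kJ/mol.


T1 = 417.15 K, T2 = 435.15 K
1/T1 - 1/T2 = 9.9161e-05
ln(t1/t2) = ln(24.9/9.7) = 0.9427
Ea = 8.314 * 0.9427 / 9.9161e-05 = 79042.6640 J/mol
Ea = 79.04 kJ/mol

79.04 kJ/mol


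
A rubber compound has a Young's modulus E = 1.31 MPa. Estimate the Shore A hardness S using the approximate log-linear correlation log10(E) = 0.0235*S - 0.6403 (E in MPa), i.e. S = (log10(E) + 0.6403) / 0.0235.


log10(E) = 0.0235*S - 0.6403  =>  S = (log10(E) + 0.6403) / 0.0235
log10(1.31) = 0.117271
S = (0.117271 + 0.6403) / 0.0235 = 0.757571 / 0.0235
S = 32.2

Shore A = 32.2


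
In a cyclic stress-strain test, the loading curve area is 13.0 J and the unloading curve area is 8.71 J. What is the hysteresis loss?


Hysteresis loss = loading - unloading
= 13.0 - 8.71
= 4.29 J

4.29 J


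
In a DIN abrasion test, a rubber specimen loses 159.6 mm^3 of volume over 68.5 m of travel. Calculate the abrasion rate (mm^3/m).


Rate = volume_loss / distance
= 159.6 / 68.5
= 2.33 mm^3/m

2.33 mm^3/m


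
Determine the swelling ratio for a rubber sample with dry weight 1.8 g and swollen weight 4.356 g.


Q = W_swollen / W_dry
Q = 4.356 / 1.8
Q = 2.42

Q = 2.42


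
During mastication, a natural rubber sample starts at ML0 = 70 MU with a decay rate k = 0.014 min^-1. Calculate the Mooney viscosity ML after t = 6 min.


ML = ML0 * exp(-k * t)
ML = 70 * exp(-0.014 * 6)
ML = 70 * 0.9194
ML = 64.36 MU

64.36 MU


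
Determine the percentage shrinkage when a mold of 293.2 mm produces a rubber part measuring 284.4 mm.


Shrinkage = (mold - part) / mold * 100
= (293.2 - 284.4) / 293.2 * 100
= 8.8 / 293.2 * 100
= 3.0%

3.0%


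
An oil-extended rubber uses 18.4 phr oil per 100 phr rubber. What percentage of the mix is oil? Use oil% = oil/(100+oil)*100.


Oil % = oil / (100 + oil) * 100
= 18.4 / (100 + 18.4) * 100
= 18.4 / 118.4 * 100
= 15.54%

15.54%


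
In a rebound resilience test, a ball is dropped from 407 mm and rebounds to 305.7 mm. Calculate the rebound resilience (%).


Resilience = h_rebound / h_drop * 100
= 305.7 / 407 * 100
= 75.1%

75.1%


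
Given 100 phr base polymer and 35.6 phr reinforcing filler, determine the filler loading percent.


Filler % = filler / (rubber + filler) * 100
= 35.6 / (100 + 35.6) * 100
= 35.6 / 135.6 * 100
= 26.25%

26.25%


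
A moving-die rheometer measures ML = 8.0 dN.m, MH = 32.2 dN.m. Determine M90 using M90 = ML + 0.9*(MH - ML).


M90 = ML + 0.9 * (MH - ML)
M90 = 8.0 + 0.9 * (32.2 - 8.0)
M90 = 8.0 + 0.9 * 24.2
M90 = 29.78 dN.m

29.78 dN.m


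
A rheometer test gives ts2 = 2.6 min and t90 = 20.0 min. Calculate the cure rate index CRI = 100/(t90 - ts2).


CRI = 100 / (t90 - ts2)
= 100 / (20.0 - 2.6)
= 100 / 17.4
= 5.75 min^-1

5.75 min^-1


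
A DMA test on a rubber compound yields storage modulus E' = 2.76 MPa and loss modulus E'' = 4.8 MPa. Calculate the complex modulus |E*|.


|E*| = sqrt(E'^2 + E''^2)
= sqrt(2.76^2 + 4.8^2)
= sqrt(7.6176 + 23.0400)
= 5.537 MPa

5.537 MPa


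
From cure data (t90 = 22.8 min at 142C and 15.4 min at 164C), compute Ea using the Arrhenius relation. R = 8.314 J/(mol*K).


T1 = 415.15 K, T2 = 437.15 K
1/T1 - 1/T2 = 1.2122e-04
ln(t1/t2) = ln(22.8/15.4) = 0.3924
Ea = 8.314 * 0.3924 / 1.2122e-04 = 26911.8867 J/mol
Ea = 26.91 kJ/mol

26.91 kJ/mol


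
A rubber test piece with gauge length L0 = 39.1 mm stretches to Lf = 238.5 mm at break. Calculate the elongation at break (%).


Elongation = (Lf - L0) / L0 * 100
= (238.5 - 39.1) / 39.1 * 100
= 199.4 / 39.1 * 100
= 510.0%

510.0%


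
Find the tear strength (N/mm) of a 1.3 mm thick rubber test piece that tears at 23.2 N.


Tear strength = force / thickness
= 23.2 / 1.3
= 17.85 N/mm

17.85 N/mm


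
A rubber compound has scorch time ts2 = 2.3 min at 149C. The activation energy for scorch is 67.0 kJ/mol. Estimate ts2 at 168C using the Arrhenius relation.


Convert temperatures: T1 = 149 + 273.15 = 422.15 K, T2 = 168 + 273.15 = 441.15 K
ts2_new = 2.3 * exp(67000 / 8.314 * (1/441.15 - 1/422.15))
1/T2 - 1/T1 = -1.0202e-04
ts2_new = 1.01 min

1.01 min


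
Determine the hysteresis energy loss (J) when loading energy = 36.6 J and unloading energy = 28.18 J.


Hysteresis loss = loading - unloading
= 36.6 - 28.18
= 8.42 J

8.42 J


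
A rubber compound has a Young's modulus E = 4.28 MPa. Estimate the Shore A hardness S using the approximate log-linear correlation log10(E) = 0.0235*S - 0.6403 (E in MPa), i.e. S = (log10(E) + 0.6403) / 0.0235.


log10(E) = 0.0235*S - 0.6403  =>  S = (log10(E) + 0.6403) / 0.0235
log10(4.28) = 0.631444
S = (0.631444 + 0.6403) / 0.0235 = 1.271744 / 0.0235
S = 54.1

Shore A = 54.1


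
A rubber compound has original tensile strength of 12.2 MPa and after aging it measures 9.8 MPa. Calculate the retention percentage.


Retention = aged / original * 100
= 9.8 / 12.2 * 100
= 80.3%

80.3%


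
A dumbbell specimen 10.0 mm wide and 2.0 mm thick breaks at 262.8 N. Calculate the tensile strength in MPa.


Area = width * thickness = 10.0 * 2.0 = 20.0 mm^2
TS = force / area = 262.8 / 20.0 = 13.14 MPa

13.14 MPa


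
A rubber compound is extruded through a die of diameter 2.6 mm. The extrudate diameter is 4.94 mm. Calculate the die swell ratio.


Die swell ratio = D_extrudate / D_die
= 4.94 / 2.6
= 1.9

Die swell = 1.9


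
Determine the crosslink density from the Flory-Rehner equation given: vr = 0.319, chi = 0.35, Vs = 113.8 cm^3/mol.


ln(1 - vr) = ln(1 - 0.319) = -0.3842
Numerator = -((-0.3842) + 0.319 + 0.35 * 0.319^2) = 0.0296
Denominator = 113.8 * (0.319^(1/3) - 0.319/2) = 59.6058
nu = 0.0296 / 59.6058 = 4.9620e-04 mol/cm^3

4.9620e-04 mol/cm^3


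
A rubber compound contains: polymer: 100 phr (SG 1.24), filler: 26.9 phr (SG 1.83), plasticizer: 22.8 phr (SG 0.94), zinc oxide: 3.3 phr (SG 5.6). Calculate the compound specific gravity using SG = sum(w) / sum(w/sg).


Sum of weights = 153.0
Volume contributions:
  polymer: 100/1.24 = 80.6452
  filler: 26.9/1.83 = 14.6995
  plasticizer: 22.8/0.94 = 24.2553
  zinc oxide: 3.3/5.6 = 0.5893
Sum of volumes = 120.1892
SG = 153.0 / 120.1892 = 1.273

SG = 1.273


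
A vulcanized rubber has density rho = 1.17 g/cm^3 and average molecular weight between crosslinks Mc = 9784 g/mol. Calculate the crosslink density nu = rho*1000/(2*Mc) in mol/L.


nu = rho * 1000 / (2 * Mc)
nu = 1.17 * 1000 / (2 * 9784)
nu = 1170.0 / 19568
nu = 0.0598 mol/L

0.0598 mol/L


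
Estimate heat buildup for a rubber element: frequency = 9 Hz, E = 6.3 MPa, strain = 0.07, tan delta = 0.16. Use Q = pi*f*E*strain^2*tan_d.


Q = pi * f * E * strain^2 * tan_d
= pi * 9 * 6.3 * 0.07^2 * 0.16
= pi * 9 * 6.3 * 0.0049 * 0.16
= 0.1397

Q = 0.1397


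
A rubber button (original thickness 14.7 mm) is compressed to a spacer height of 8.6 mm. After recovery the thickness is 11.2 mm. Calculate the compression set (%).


CS = (t0 - recovered) / (t0 - ts) * 100
= (14.7 - 11.2) / (14.7 - 8.6) * 100
= 3.5 / 6.1 * 100
= 57.4%

57.4%


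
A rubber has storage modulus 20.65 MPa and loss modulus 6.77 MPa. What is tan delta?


tan delta = E'' / E'
= 6.77 / 20.65
= 0.3278

tan delta = 0.3278


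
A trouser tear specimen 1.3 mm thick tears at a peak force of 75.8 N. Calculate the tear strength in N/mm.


Tear strength = force / thickness
= 75.8 / 1.3
= 58.31 N/mm

58.31 N/mm


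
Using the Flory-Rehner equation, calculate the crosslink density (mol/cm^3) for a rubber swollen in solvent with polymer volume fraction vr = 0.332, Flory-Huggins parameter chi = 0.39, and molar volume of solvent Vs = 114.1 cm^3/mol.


ln(1 - vr) = ln(1 - 0.332) = -0.4035
Numerator = -((-0.4035) + 0.332 + 0.39 * 0.332^2) = 0.0285
Denominator = 114.1 * (0.332^(1/3) - 0.332/2) = 60.0663
nu = 0.0285 / 60.0663 = 4.7414e-04 mol/cm^3

4.7414e-04 mol/cm^3


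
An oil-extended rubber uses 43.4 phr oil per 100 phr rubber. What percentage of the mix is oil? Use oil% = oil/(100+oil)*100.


Oil % = oil / (100 + oil) * 100
= 43.4 / (100 + 43.4) * 100
= 43.4 / 143.4 * 100
= 30.26%

30.26%


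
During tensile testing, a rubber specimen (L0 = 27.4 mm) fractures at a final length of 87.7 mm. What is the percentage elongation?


Elongation = (Lf - L0) / L0 * 100
= (87.7 - 27.4) / 27.4 * 100
= 60.3 / 27.4 * 100
= 220.1%

220.1%


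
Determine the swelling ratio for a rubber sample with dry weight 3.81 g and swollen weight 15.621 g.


Q = W_swollen / W_dry
Q = 15.621 / 3.81
Q = 4.1

Q = 4.1


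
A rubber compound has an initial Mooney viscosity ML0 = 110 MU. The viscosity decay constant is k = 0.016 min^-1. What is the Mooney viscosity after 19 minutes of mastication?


ML = ML0 * exp(-k * t)
ML = 110 * exp(-0.016 * 19)
ML = 110 * 0.7379
ML = 81.16 MU

81.16 MU


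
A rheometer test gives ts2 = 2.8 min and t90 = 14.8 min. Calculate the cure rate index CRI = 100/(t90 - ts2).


CRI = 100 / (t90 - ts2)
= 100 / (14.8 - 2.8)
= 100 / 12.0
= 8.33 min^-1

8.33 min^-1


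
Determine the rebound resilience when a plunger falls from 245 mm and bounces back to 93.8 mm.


Resilience = h_rebound / h_drop * 100
= 93.8 / 245 * 100
= 38.3%

38.3%


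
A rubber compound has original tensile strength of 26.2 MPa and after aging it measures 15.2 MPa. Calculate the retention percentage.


Retention = aged / original * 100
= 15.2 / 26.2 * 100
= 58.0%

58.0%


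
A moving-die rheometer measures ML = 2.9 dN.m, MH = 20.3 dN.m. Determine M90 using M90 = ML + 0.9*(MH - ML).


M90 = ML + 0.9 * (MH - ML)
M90 = 2.9 + 0.9 * (20.3 - 2.9)
M90 = 2.9 + 0.9 * 17.4
M90 = 18.56 dN.m

18.56 dN.m


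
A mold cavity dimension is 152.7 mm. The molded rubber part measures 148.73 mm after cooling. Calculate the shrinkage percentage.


Shrinkage = (mold - part) / mold * 100
= (152.7 - 148.73) / 152.7 * 100
= 3.97 / 152.7 * 100
= 2.6%

2.6%


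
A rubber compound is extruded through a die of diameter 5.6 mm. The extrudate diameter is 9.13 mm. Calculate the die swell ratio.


Die swell ratio = D_extrudate / D_die
= 9.13 / 5.6
= 1.63

Die swell = 1.63


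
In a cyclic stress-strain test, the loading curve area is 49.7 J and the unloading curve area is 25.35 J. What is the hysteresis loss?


Hysteresis loss = loading - unloading
= 49.7 - 25.35
= 24.35 J

24.35 J


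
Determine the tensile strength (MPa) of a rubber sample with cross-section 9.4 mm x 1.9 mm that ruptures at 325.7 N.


Area = width * thickness = 9.4 * 1.9 = 17.86 mm^2
TS = force / area = 325.7 / 17.86 = 18.24 MPa

18.24 MPa


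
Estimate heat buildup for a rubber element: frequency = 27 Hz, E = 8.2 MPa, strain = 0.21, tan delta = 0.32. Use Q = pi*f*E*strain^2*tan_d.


Q = pi * f * E * strain^2 * tan_d
= pi * 27 * 8.2 * 0.21^2 * 0.32
= pi * 27 * 8.2 * 0.0441 * 0.32
= 9.8156

Q = 9.8156


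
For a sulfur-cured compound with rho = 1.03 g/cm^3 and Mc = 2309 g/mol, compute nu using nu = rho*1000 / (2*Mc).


nu = rho * 1000 / (2 * Mc)
nu = 1.03 * 1000 / (2 * 2309)
nu = 1030.0 / 4618
nu = 0.2230 mol/L

0.2230 mol/L


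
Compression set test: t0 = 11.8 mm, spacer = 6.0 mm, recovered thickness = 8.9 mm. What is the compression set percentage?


CS = (t0 - recovered) / (t0 - ts) * 100
= (11.8 - 8.9) / (11.8 - 6.0) * 100
= 2.9 / 5.8 * 100
= 50.0%

50.0%


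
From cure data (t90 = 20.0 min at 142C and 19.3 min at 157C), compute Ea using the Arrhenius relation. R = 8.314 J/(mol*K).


T1 = 415.15 K, T2 = 430.15 K
1/T1 - 1/T2 = 8.3997e-05
ln(t1/t2) = ln(20.0/19.3) = 0.0356
Ea = 8.314 * 0.0356 / 8.3997e-05 = 3526.3478 J/mol
Ea = 3.53 kJ/mol

3.53 kJ/mol


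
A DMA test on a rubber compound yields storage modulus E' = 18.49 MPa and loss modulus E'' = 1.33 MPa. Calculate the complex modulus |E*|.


|E*| = sqrt(E'^2 + E''^2)
= sqrt(18.49^2 + 1.33^2)
= sqrt(341.8801 + 1.7689)
= 18.538 MPa

18.538 MPa


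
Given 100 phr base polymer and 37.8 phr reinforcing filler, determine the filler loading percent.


Filler % = filler / (rubber + filler) * 100
= 37.8 / (100 + 37.8) * 100
= 37.8 / 137.8 * 100
= 27.43%

27.43%


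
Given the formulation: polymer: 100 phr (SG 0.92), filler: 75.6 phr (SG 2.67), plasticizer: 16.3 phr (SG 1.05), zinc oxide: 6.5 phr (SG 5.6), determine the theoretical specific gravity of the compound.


Sum of weights = 198.4
Volume contributions:
  polymer: 100/0.92 = 108.6957
  filler: 75.6/2.67 = 28.3146
  plasticizer: 16.3/1.05 = 15.5238
  zinc oxide: 6.5/5.6 = 1.1607
Sum of volumes = 153.6948
SG = 198.4 / 153.6948 = 1.291

SG = 1.291


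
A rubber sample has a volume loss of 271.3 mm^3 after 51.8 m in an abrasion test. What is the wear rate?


Rate = volume_loss / distance
= 271.3 / 51.8
= 5.237 mm^3/m

5.237 mm^3/m


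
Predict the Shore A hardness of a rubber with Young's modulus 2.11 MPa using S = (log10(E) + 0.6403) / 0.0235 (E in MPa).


log10(E) = 0.0235*S - 0.6403  =>  S = (log10(E) + 0.6403) / 0.0235
log10(2.11) = 0.324282
S = (0.324282 + 0.6403) / 0.0235 = 0.964582 / 0.0235
S = 41.0

Shore A = 41.0


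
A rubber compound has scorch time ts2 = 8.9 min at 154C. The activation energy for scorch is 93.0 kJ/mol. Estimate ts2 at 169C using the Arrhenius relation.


Convert temperatures: T1 = 154 + 273.15 = 427.15 K, T2 = 169 + 273.15 = 442.15 K
ts2_new = 8.9 * exp(93000 / 8.314 * (1/442.15 - 1/427.15))
1/T2 - 1/T1 = -7.9422e-05
ts2_new = 3.66 min

3.66 min


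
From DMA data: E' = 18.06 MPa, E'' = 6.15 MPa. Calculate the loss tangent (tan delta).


tan delta = E'' / E'
= 6.15 / 18.06
= 0.3405

tan delta = 0.3405


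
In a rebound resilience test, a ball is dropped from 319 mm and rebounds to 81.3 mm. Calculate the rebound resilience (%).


Resilience = h_rebound / h_drop * 100
= 81.3 / 319 * 100
= 25.5%

25.5%


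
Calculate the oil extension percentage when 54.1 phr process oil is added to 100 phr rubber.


Oil % = oil / (100 + oil) * 100
= 54.1 / (100 + 54.1) * 100
= 54.1 / 154.1 * 100
= 35.11%

35.11%


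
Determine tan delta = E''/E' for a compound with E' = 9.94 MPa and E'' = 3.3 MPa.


tan delta = E'' / E'
= 3.3 / 9.94
= 0.332

tan delta = 0.332


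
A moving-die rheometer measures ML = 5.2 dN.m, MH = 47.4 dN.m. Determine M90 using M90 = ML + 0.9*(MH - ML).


M90 = ML + 0.9 * (MH - ML)
M90 = 5.2 + 0.9 * (47.4 - 5.2)
M90 = 5.2 + 0.9 * 42.2
M90 = 43.18 dN.m

43.18 dN.m


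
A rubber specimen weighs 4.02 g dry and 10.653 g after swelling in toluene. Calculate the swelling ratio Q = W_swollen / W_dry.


Q = W_swollen / W_dry
Q = 10.653 / 4.02
Q = 2.65

Q = 2.65


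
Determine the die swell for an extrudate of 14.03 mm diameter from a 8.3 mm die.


Die swell ratio = D_extrudate / D_die
= 14.03 / 8.3
= 1.69

Die swell = 1.69


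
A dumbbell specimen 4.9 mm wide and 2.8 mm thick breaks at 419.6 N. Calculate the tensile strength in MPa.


Area = width * thickness = 4.9 * 2.8 = 13.72 mm^2
TS = force / area = 419.6 / 13.72 = 30.58 MPa

30.58 MPa


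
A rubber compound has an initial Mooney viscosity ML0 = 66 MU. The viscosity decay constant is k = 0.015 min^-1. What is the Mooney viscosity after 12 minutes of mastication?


ML = ML0 * exp(-k * t)
ML = 66 * exp(-0.015 * 12)
ML = 66 * 0.8353
ML = 55.13 MU

55.13 MU


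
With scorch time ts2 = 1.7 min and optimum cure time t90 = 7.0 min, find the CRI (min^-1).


CRI = 100 / (t90 - ts2)
= 100 / (7.0 - 1.7)
= 100 / 5.3
= 18.87 min^-1

18.87 min^-1


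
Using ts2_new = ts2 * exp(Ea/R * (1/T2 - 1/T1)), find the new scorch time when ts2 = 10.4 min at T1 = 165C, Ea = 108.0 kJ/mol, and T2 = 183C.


Convert temperatures: T1 = 165 + 273.15 = 438.15 K, T2 = 183 + 273.15 = 456.15 K
ts2_new = 10.4 * exp(108000 / 8.314 * (1/456.15 - 1/438.15))
1/T2 - 1/T1 = -9.0062e-05
ts2_new = 3.23 min

3.23 min


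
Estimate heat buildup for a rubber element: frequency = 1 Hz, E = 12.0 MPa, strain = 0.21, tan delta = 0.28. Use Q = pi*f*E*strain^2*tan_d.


Q = pi * f * E * strain^2 * tan_d
= pi * 1 * 12.0 * 0.21^2 * 0.28
= pi * 1 * 12.0 * 0.0441 * 0.28
= 0.4655

Q = 0.4655


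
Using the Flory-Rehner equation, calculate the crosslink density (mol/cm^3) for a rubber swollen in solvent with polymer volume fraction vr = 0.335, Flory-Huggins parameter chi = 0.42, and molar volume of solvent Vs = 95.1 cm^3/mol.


ln(1 - vr) = ln(1 - 0.335) = -0.4080
Numerator = -((-0.4080) + 0.335 + 0.42 * 0.335^2) = 0.0258
Denominator = 95.1 * (0.335^(1/3) - 0.335/2) = 50.1191
nu = 0.0258 / 50.1191 = 5.1545e-04 mol/cm^3

5.1545e-04 mol/cm^3


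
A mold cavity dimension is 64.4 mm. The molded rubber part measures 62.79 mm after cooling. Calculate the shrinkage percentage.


Shrinkage = (mold - part) / mold * 100
= (64.4 - 62.79) / 64.4 * 100
= 1.61 / 64.4 * 100
= 2.5%

2.5%


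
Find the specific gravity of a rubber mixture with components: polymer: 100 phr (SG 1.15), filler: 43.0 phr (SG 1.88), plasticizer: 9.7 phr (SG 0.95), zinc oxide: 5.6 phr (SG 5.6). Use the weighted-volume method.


Sum of weights = 158.3
Volume contributions:
  polymer: 100/1.15 = 86.9565
  filler: 43.0/1.88 = 22.8723
  plasticizer: 9.7/0.95 = 10.2105
  zinc oxide: 5.6/5.6 = 1.0000
Sum of volumes = 121.0394
SG = 158.3 / 121.0394 = 1.308

SG = 1.308


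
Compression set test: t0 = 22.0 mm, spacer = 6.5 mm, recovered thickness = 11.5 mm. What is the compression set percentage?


CS = (t0 - recovered) / (t0 - ts) * 100
= (22.0 - 11.5) / (22.0 - 6.5) * 100
= 10.5 / 15.5 * 100
= 67.7%

67.7%


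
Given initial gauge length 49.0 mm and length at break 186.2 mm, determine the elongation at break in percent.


Elongation = (Lf - L0) / L0 * 100
= (186.2 - 49.0) / 49.0 * 100
= 137.2 / 49.0 * 100
= 280.0%

280.0%


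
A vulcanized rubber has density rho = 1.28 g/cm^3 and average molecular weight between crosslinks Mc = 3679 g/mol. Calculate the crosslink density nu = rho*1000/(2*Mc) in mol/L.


nu = rho * 1000 / (2 * Mc)
nu = 1.28 * 1000 / (2 * 3679)
nu = 1280.0 / 7358
nu = 0.1740 mol/L

0.1740 mol/L


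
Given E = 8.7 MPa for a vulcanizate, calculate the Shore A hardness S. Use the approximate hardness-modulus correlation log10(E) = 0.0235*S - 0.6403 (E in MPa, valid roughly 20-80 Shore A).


log10(E) = 0.0235*S - 0.6403  =>  S = (log10(E) + 0.6403) / 0.0235
log10(8.7) = 0.939519
S = (0.939519 + 0.6403) / 0.0235 = 1.579819 / 0.0235
S = 67.2

Shore A = 67.2


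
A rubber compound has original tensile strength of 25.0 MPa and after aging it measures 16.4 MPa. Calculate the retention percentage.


Retention = aged / original * 100
= 16.4 / 25.0 * 100
= 65.6%

65.6%


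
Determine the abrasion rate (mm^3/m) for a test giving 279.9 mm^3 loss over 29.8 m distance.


Rate = volume_loss / distance
= 279.9 / 29.8
= 9.393 mm^3/m

9.393 mm^3/m


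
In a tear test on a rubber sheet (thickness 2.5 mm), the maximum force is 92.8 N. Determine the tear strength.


Tear strength = force / thickness
= 92.8 / 2.5
= 37.12 N/mm

37.12 N/mm


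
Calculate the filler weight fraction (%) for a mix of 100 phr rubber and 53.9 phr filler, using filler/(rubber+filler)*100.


Filler % = filler / (rubber + filler) * 100
= 53.9 / (100 + 53.9) * 100
= 53.9 / 153.9 * 100
= 35.02%

35.02%


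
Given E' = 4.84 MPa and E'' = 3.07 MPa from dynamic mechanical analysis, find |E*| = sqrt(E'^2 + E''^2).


|E*| = sqrt(E'^2 + E''^2)
= sqrt(4.84^2 + 3.07^2)
= sqrt(23.4256 + 9.4249)
= 5.732 MPa

5.732 MPa


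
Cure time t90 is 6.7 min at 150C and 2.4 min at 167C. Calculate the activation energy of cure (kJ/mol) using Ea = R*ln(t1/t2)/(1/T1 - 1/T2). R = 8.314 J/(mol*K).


T1 = 423.15 K, T2 = 440.15 K
1/T1 - 1/T2 = 9.1275e-05
ln(t1/t2) = ln(6.7/2.4) = 1.0266
Ea = 8.314 * 1.0266 / 9.1275e-05 = 93513.3939 J/mol
Ea = 93.51 kJ/mol

93.51 kJ/mol


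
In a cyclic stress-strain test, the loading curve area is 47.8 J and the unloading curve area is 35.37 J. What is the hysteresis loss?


Hysteresis loss = loading - unloading
= 47.8 - 35.37
= 12.43 J

12.43 J


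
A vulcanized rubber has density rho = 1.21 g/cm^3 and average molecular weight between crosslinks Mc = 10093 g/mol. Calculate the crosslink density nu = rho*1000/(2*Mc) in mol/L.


nu = rho * 1000 / (2 * Mc)
nu = 1.21 * 1000 / (2 * 10093)
nu = 1210.0 / 20186
nu = 0.0599 mol/L

0.0599 mol/L


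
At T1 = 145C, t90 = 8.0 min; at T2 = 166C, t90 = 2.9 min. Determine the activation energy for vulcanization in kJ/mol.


T1 = 418.15 K, T2 = 439.15 K
1/T1 - 1/T2 = 1.1436e-04
ln(t1/t2) = ln(8.0/2.9) = 1.0147
Ea = 8.314 * 1.0147 / 1.1436e-04 = 73771.1508 J/mol
Ea = 73.77 kJ/mol

73.77 kJ/mol


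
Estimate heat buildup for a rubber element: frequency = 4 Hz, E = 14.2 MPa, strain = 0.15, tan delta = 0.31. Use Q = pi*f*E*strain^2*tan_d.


Q = pi * f * E * strain^2 * tan_d
= pi * 4 * 14.2 * 0.15^2 * 0.31
= pi * 4 * 14.2 * 0.0225 * 0.31
= 1.2446

Q = 1.2446


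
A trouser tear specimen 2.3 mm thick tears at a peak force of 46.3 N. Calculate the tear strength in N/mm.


Tear strength = force / thickness
= 46.3 / 2.3
= 20.13 N/mm

20.13 N/mm


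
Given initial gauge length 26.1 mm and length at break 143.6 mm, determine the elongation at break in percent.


Elongation = (Lf - L0) / L0 * 100
= (143.6 - 26.1) / 26.1 * 100
= 117.5 / 26.1 * 100
= 450.2%

450.2%


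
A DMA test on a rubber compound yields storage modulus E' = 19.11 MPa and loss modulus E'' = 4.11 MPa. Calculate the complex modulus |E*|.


|E*| = sqrt(E'^2 + E''^2)
= sqrt(19.11^2 + 4.11^2)
= sqrt(365.1921 + 16.8921)
= 19.547 MPa

19.547 MPa


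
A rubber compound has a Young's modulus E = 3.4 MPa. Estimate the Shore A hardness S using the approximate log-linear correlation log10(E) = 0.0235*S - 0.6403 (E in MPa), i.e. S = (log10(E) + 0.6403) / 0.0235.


log10(E) = 0.0235*S - 0.6403  =>  S = (log10(E) + 0.6403) / 0.0235
log10(3.4) = 0.531479
S = (0.531479 + 0.6403) / 0.0235 = 1.171779 / 0.0235
S = 49.9

Shore A = 49.9


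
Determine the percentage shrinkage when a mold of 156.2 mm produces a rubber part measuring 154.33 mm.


Shrinkage = (mold - part) / mold * 100
= (156.2 - 154.33) / 156.2 * 100
= 1.87 / 156.2 * 100
= 1.2%

1.2%


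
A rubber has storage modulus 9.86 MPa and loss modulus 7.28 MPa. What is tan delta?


tan delta = E'' / E'
= 7.28 / 9.86
= 0.7383

tan delta = 0.7383


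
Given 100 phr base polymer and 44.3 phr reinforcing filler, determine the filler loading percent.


Filler % = filler / (rubber + filler) * 100
= 44.3 / (100 + 44.3) * 100
= 44.3 / 144.3 * 100
= 30.7%

30.7%


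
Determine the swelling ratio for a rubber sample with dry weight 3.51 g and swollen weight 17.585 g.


Q = W_swollen / W_dry
Q = 17.585 / 3.51
Q = 5.01

Q = 5.01


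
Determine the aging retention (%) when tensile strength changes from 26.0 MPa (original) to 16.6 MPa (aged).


Retention = aged / original * 100
= 16.6 / 26.0 * 100
= 63.8%

63.8%


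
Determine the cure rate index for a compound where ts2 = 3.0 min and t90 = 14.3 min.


CRI = 100 / (t90 - ts2)
= 100 / (14.3 - 3.0)
= 100 / 11.3
= 8.85 min^-1

8.85 min^-1


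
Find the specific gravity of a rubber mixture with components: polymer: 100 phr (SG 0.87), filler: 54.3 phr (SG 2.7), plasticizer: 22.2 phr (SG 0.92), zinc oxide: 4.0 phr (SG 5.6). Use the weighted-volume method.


Sum of weights = 180.5
Volume contributions:
  polymer: 100/0.87 = 114.9425
  filler: 54.3/2.7 = 20.1111
  plasticizer: 22.2/0.92 = 24.1304
  zinc oxide: 4.0/5.6 = 0.7143
Sum of volumes = 159.8984
SG = 180.5 / 159.8984 = 1.129

SG = 1.129


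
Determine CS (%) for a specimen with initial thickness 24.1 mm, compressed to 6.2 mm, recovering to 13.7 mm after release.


CS = (t0 - recovered) / (t0 - ts) * 100
= (24.1 - 13.7) / (24.1 - 6.2) * 100
= 10.4 / 17.9 * 100
= 58.1%

58.1%


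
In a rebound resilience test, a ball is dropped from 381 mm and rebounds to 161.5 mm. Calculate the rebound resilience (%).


Resilience = h_rebound / h_drop * 100
= 161.5 / 381 * 100
= 42.4%

42.4%


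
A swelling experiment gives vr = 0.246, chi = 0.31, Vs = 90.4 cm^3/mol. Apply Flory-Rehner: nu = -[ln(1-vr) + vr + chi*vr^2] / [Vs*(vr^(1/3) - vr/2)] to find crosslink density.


ln(1 - vr) = ln(1 - 0.246) = -0.2824
Numerator = -((-0.2824) + 0.246 + 0.31 * 0.246^2) = 0.0176
Denominator = 90.4 * (0.246^(1/3) - 0.246/2) = 45.5239
nu = 0.0176 / 45.5239 = 3.8668e-04 mol/cm^3

3.8668e-04 mol/cm^3


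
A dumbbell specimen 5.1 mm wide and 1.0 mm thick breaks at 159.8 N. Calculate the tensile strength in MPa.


Area = width * thickness = 5.1 * 1.0 = 5.1 mm^2
TS = force / area = 159.8 / 5.1 = 31.33 MPa

31.33 MPa


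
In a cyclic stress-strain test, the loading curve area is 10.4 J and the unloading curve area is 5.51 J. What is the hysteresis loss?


Hysteresis loss = loading - unloading
= 10.4 - 5.51
= 4.89 J

4.89 J


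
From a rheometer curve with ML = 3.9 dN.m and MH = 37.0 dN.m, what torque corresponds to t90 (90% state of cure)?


M90 = ML + 0.9 * (MH - ML)
M90 = 3.9 + 0.9 * (37.0 - 3.9)
M90 = 3.9 + 0.9 * 33.1
M90 = 33.69 dN.m

33.69 dN.m


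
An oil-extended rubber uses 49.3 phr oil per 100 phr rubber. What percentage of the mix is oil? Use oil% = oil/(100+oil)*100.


Oil % = oil / (100 + oil) * 100
= 49.3 / (100 + 49.3) * 100
= 49.3 / 149.3 * 100
= 33.02%

33.02%


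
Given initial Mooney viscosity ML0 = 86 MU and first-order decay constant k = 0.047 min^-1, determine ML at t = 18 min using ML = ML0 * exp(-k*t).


ML = ML0 * exp(-k * t)
ML = 86 * exp(-0.047 * 18)
ML = 86 * 0.4291
ML = 36.91 MU

36.91 MU


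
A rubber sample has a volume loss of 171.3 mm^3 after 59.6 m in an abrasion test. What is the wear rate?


Rate = volume_loss / distance
= 171.3 / 59.6
= 2.874 mm^3/m

2.874 mm^3/m


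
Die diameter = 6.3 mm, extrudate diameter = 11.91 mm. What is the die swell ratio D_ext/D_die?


Die swell ratio = D_extrudate / D_die
= 11.91 / 6.3
= 1.89

Die swell = 1.89


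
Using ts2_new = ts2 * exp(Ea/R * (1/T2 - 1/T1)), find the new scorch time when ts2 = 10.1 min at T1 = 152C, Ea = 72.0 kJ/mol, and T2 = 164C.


Convert temperatures: T1 = 152 + 273.15 = 425.15 K, T2 = 164 + 273.15 = 437.15 K
ts2_new = 10.1 * exp(72000 / 8.314 * (1/437.15 - 1/425.15))
1/T2 - 1/T1 = -6.4567e-05
ts2_new = 5.77 min

5.77 min


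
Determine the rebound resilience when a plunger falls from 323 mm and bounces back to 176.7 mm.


Resilience = h_rebound / h_drop * 100
= 176.7 / 323 * 100
= 54.7%

54.7%


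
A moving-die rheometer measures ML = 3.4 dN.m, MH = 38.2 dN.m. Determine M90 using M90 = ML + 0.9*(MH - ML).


M90 = ML + 0.9 * (MH - ML)
M90 = 3.4 + 0.9 * (38.2 - 3.4)
M90 = 3.4 + 0.9 * 34.8
M90 = 34.72 dN.m

34.72 dN.m


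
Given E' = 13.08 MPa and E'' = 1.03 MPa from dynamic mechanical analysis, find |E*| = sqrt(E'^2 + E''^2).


|E*| = sqrt(E'^2 + E''^2)
= sqrt(13.08^2 + 1.03^2)
= sqrt(171.0864 + 1.0609)
= 13.12 MPa

13.12 MPa


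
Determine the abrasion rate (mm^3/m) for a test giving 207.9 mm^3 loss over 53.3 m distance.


Rate = volume_loss / distance
= 207.9 / 53.3
= 3.901 mm^3/m

3.901 mm^3/m


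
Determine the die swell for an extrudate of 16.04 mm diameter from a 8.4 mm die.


Die swell ratio = D_extrudate / D_die
= 16.04 / 8.4
= 1.91

Die swell = 1.91


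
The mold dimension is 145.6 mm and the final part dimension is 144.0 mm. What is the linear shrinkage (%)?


Shrinkage = (mold - part) / mold * 100
= (145.6 - 144.0) / 145.6 * 100
= 1.6 / 145.6 * 100
= 1.1%

1.1%


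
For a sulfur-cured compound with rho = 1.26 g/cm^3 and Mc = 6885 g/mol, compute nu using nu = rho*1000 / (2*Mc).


nu = rho * 1000 / (2 * Mc)
nu = 1.26 * 1000 / (2 * 6885)
nu = 1260.0 / 13770
nu = 0.0915 mol/L

0.0915 mol/L


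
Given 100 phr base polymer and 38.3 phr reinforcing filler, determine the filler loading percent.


Filler % = filler / (rubber + filler) * 100
= 38.3 / (100 + 38.3) * 100
= 38.3 / 138.3 * 100
= 27.69%

27.69%


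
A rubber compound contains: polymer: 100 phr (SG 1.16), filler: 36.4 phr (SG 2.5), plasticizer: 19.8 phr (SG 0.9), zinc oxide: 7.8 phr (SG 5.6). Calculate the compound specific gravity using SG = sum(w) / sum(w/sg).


Sum of weights = 164.0
Volume contributions:
  polymer: 100/1.16 = 86.2069
  filler: 36.4/2.5 = 14.5600
  plasticizer: 19.8/0.9 = 22.0000
  zinc oxide: 7.8/5.6 = 1.3929
Sum of volumes = 124.1598
SG = 164.0 / 124.1598 = 1.321

SG = 1.321


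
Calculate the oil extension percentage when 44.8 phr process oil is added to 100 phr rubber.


Oil % = oil / (100 + oil) * 100
= 44.8 / (100 + 44.8) * 100
= 44.8 / 144.8 * 100
= 30.94%

30.94%


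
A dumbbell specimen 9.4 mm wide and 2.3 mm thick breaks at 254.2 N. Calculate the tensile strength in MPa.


Area = width * thickness = 9.4 * 2.3 = 21.62 mm^2
TS = force / area = 254.2 / 21.62 = 11.76 MPa

11.76 MPa


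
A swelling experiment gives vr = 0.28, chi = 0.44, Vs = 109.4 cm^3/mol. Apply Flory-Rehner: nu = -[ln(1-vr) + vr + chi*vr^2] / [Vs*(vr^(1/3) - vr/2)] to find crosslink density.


ln(1 - vr) = ln(1 - 0.28) = -0.3285
Numerator = -((-0.3285) + 0.28 + 0.44 * 0.28^2) = 0.0140
Denominator = 109.4 * (0.28^(1/3) - 0.28/2) = 56.2549
nu = 0.0140 / 56.2549 = 2.4901e-04 mol/cm^3

2.4901e-04 mol/cm^3


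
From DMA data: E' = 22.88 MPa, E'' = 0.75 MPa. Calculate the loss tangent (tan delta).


tan delta = E'' / E'
= 0.75 / 22.88
= 0.0328

tan delta = 0.0328


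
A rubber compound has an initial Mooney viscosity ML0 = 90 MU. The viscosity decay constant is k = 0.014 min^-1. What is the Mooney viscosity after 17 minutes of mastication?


ML = ML0 * exp(-k * t)
ML = 90 * exp(-0.014 * 17)
ML = 90 * 0.7882
ML = 70.94 MU

70.94 MU


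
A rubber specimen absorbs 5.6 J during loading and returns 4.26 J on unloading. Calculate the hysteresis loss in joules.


Hysteresis loss = loading - unloading
= 5.6 - 4.26
= 1.34 J

1.34 J


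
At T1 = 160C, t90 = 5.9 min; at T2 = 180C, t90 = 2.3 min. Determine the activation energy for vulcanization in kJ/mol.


T1 = 433.15 K, T2 = 453.15 K
1/T1 - 1/T2 = 1.0189e-04
ln(t1/t2) = ln(5.9/2.3) = 0.9420
Ea = 8.314 * 0.9420 / 1.0189e-04 = 76865.4474 J/mol
Ea = 76.87 kJ/mol

76.87 kJ/mol


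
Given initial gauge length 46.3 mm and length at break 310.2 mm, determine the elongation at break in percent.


Elongation = (Lf - L0) / L0 * 100
= (310.2 - 46.3) / 46.3 * 100
= 263.9 / 46.3 * 100
= 570.0%

570.0%


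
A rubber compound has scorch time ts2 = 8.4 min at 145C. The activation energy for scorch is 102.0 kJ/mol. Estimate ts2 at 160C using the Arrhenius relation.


Convert temperatures: T1 = 145 + 273.15 = 418.15 K, T2 = 160 + 273.15 = 433.15 K
ts2_new = 8.4 * exp(102000 / 8.314 * (1/433.15 - 1/418.15))
1/T2 - 1/T1 = -8.2817e-05
ts2_new = 3.04 min

3.04 min


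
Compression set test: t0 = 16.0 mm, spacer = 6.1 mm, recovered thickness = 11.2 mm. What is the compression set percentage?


CS = (t0 - recovered) / (t0 - ts) * 100
= (16.0 - 11.2) / (16.0 - 6.1) * 100
= 4.8 / 9.9 * 100
= 48.5%

48.5%


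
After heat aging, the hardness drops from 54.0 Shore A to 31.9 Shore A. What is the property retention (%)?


Retention = aged / original * 100
= 31.9 / 54.0 * 100
= 59.1%

59.1%


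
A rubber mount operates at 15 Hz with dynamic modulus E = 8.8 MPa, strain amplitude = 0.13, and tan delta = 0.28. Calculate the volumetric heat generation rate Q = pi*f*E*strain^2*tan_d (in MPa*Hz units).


Q = pi * f * E * strain^2 * tan_d
= pi * 15 * 8.8 * 0.13^2 * 0.28
= pi * 15 * 8.8 * 0.0169 * 0.28
= 1.9623

Q = 1.9623


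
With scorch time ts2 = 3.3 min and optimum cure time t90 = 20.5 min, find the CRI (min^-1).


CRI = 100 / (t90 - ts2)
= 100 / (20.5 - 3.3)
= 100 / 17.2
= 5.81 min^-1

5.81 min^-1


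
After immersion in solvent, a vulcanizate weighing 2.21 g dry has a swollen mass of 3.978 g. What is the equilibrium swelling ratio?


Q = W_swollen / W_dry
Q = 3.978 / 2.21
Q = 1.8

Q = 1.8


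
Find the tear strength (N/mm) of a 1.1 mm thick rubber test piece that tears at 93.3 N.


Tear strength = force / thickness
= 93.3 / 1.1
= 84.82 N/mm

84.82 N/mm


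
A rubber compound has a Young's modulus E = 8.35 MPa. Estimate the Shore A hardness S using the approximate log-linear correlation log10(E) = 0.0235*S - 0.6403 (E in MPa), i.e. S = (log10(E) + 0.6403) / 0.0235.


log10(E) = 0.0235*S - 0.6403  =>  S = (log10(E) + 0.6403) / 0.0235
log10(8.35) = 0.921686
S = (0.921686 + 0.6403) / 0.0235 = 1.561986 / 0.0235
S = 66.5

Shore A = 66.5


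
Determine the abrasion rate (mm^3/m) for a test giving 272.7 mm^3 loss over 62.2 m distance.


Rate = volume_loss / distance
= 272.7 / 62.2
= 4.384 mm^3/m

4.384 mm^3/m


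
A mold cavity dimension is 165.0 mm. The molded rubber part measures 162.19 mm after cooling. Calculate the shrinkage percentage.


Shrinkage = (mold - part) / mold * 100
= (165.0 - 162.19) / 165.0 * 100
= 2.81 / 165.0 * 100
= 1.7%

1.7%


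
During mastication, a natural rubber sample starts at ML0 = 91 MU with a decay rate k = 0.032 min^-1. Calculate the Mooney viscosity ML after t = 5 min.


ML = ML0 * exp(-k * t)
ML = 91 * exp(-0.032 * 5)
ML = 91 * 0.8521
ML = 77.55 MU

77.55 MU


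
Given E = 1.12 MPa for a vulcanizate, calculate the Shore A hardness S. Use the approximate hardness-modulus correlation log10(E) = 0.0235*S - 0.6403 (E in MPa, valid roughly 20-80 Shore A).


log10(E) = 0.0235*S - 0.6403  =>  S = (log10(E) + 0.6403) / 0.0235
log10(1.12) = 0.049218
S = (0.049218 + 0.6403) / 0.0235 = 0.689518 / 0.0235
S = 29.3

Shore A = 29.3


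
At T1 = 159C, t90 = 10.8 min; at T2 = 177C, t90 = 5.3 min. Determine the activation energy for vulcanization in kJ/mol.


T1 = 432.15 K, T2 = 450.15 K
1/T1 - 1/T2 = 9.2530e-05
ln(t1/t2) = ln(10.8/5.3) = 0.7118
Ea = 8.314 * 0.7118 / 9.2530e-05 = 63960.4126 J/mol
Ea = 63.96 kJ/mol

63.96 kJ/mol
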